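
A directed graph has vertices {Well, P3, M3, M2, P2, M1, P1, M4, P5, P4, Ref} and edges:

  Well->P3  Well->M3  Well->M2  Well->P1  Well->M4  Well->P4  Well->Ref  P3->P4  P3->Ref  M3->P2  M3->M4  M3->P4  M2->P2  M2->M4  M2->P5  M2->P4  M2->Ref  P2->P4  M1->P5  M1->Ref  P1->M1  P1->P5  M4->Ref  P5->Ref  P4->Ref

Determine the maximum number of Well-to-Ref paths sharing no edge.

6

Assign every edge capacity 1; by Menger, the answer equals the max flow.
Path Well→Ref (+1); total 1.
Path Well→P3→Ref (+1); total 2.
Path Well→M2→Ref (+1); total 3.
Path Well→M4→Ref (+1); total 4.
Path Well→P4→Ref (+1); total 5.
Path Well→P1→M1→Ref (+1); total 6.
No residual Well→Ref path; max flow = 6.
Certifying cut of size 6: {M4→Ref, P4→Ref, Well→M2, Well→P1, Well→P3, Well→Ref}.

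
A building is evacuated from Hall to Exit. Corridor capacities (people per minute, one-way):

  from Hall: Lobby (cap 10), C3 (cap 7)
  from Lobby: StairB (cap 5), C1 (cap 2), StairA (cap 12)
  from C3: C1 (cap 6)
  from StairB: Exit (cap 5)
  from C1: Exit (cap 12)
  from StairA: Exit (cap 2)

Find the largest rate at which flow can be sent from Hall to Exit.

Augment Hall→Lobby→StairB→Exit: bottleneck 5, flow now 5.
Augment Hall→Lobby→C1→Exit: bottleneck 2, flow now 7.
Augment Hall→Lobby→StairA→Exit: bottleneck 2, flow now 9.
Augment Hall→C3→C1→Exit: bottleneck 6, flow now 15.
No augmenting path remains; maximum flow = 15.
In the residual graph, reachable from Hall: {Hall, Lobby, C3, StairA}.
Min-cut edges: Lobby→StairB (5), Lobby→C1 (2), C3→C1 (6), StairA→Exit (2); capacity 5 + 2 + 6 + 2 = 15.
This cut is saturated, so no flow can exceed 15.

15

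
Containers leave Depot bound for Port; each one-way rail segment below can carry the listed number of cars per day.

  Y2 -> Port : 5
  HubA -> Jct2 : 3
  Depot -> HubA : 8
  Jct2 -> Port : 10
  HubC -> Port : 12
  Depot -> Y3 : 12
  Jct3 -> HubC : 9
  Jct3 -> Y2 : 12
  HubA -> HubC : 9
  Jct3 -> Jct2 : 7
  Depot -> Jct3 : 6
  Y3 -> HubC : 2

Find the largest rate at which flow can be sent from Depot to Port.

Augment Depot→HubA→Jct2→Port: bottleneck 3, flow now 3.
Augment Depot→HubA→HubC→Port: bottleneck 5, flow now 8.
Augment Depot→Jct3→Jct2→Port: bottleneck 6, flow now 14.
Augment Depot→Y3→HubC→Port: bottleneck 2, flow now 16.
No augmenting path remains; maximum flow = 16.
In the residual graph, reachable from Depot: {Depot, Y3}.
Min-cut edges: Depot→HubA (8), Depot→Jct3 (6), Y3→HubC (2); capacity 8 + 6 + 2 = 16.
This cut is saturated, so no flow can exceed 16.

16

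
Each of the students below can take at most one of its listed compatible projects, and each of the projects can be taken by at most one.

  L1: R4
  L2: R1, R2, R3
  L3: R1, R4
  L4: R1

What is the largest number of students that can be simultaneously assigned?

3

Unit-capacity flow: source→left, listed edges, right→sink; max matching = max flow.
Augmenting path L1→R4 (+1); matched 1.
Augmenting path L2→R1 (+1); matched 2.
Augmenting path L3→R1→L2→R2 (+1); matched 3.
No augmenting path remains; maximum matching = 3.
König certificate: {L2, R1, R4} is a vertex cover of size 3 (every listed pair touches it), so no matching can be larger.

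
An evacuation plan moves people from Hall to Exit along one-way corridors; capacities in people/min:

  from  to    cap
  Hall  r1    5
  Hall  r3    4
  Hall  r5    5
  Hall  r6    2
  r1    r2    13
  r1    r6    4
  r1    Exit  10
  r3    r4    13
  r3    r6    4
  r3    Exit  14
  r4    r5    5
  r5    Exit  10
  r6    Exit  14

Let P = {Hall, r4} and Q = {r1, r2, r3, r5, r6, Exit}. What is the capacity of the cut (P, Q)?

21

Edges leaving {Hall, r4}: Hall→r1 (5), Hall→r3 (4), Hall→r5 (5), Hall→r6 (2), r4→r5 (5).
Cut capacity = 5 + 4 + 5 + 2 + 5 = 21.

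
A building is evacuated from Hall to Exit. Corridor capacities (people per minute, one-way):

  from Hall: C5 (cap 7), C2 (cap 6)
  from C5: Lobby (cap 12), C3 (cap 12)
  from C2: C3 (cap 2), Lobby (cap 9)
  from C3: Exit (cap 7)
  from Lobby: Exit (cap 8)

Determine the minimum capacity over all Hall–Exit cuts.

13

Augment Hall→C5→C3→Exit: bottleneck 7, flow now 7.
Augment Hall→C2→Lobby→Exit: bottleneck 6, flow now 13.
No augmenting path remains; maximum flow = 13.
By max-flow min-cut, the minimum cut capacity equals the max flow.
In the residual graph, reachable from Hall: {Hall}.
Min-cut edges: Hall→C5 (7), Hall→C2 (6); capacity 7 + 6 = 13.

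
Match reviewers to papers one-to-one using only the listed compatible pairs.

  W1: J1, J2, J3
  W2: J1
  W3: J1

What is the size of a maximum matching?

Unit-capacity flow: source→left, listed edges, right→sink; max matching = max flow.
Augmenting path W1→J1 (+1); matched 1.
Augmenting path W2→J1→W1→J2 (+1); matched 2.
No augmenting path remains; maximum matching = 2.
König certificate: {W1, J1} is a vertex cover of size 2 (every listed pair touches it), so no matching can be larger.

2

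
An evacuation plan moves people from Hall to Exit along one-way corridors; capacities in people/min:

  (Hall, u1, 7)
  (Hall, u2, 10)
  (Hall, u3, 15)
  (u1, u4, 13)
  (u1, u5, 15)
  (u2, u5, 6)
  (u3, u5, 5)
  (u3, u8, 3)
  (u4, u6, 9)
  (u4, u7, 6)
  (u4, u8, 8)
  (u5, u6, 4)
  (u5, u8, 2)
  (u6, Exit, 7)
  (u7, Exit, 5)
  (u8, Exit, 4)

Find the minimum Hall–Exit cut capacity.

15

Augment Hall→u3→u8→Exit: bottleneck 3, flow now 3.
Augment Hall→u1→u4→u6→Exit: bottleneck 7, flow now 10.
Augment Hall→u2→u5→u8→Exit: bottleneck 1, flow now 11.
Augment Hall→u2→u5→u6→u4→u7→Exit: bottleneck 4, flow now 15. (uses reverse residual edge)
No augmenting path remains; maximum flow = 15.
By max-flow min-cut, the minimum cut capacity equals the max flow.
In the residual graph, reachable from Hall: {Hall, u2, u3, u5, u8}.
Min-cut edges: Hall→u1 (7), u5→u6 (4), u8→Exit (4); capacity 7 + 4 + 4 = 15.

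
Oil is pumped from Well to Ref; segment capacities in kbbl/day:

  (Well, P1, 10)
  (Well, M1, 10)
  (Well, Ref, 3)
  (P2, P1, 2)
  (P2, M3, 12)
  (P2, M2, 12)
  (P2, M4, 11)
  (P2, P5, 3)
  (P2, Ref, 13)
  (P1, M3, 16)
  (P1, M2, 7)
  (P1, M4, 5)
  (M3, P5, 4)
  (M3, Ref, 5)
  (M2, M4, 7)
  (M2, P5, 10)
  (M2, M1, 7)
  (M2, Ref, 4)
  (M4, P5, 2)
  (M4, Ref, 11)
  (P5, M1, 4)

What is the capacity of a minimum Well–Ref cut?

Augment Well→Ref: bottleneck 3, flow now 3.
Augment Well→P1→M3→Ref: bottleneck 5, flow now 8.
Augment Well→P1→M2→Ref: bottleneck 4, flow now 12.
Augment Well→P1→M4→Ref: bottleneck 1, flow now 13.
No augmenting path remains; maximum flow = 13.
By max-flow min-cut, the minimum cut capacity equals the max flow.
In the residual graph, reachable from Well: {Well, M1}.
Min-cut edges: Well→P1 (10), Well→Ref (3); capacity 10 + 3 = 13.

13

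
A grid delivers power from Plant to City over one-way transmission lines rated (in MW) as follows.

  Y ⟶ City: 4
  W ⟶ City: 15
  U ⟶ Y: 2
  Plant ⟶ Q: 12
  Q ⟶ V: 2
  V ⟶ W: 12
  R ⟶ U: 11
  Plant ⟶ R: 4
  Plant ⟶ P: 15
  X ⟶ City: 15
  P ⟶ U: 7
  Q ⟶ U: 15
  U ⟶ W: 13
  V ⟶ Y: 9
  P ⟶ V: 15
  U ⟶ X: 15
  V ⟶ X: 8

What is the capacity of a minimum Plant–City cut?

Augment Plant→P→U→W→City: bottleneck 7, flow now 7.
Augment Plant→P→V→W→City: bottleneck 8, flow now 15.
Augment Plant→Q→U→X→City: bottleneck 12, flow now 27.
Augment Plant→R→U→X→City: bottleneck 3, flow now 30.
Augment Plant→R→U→Y→City: bottleneck 1, flow now 31.
No augmenting path remains; maximum flow = 31.
By max-flow min-cut, the minimum cut capacity equals the max flow.
In the residual graph, reachable from Plant: {Plant}.
Min-cut edges: Plant→P (15), Plant→Q (12), Plant→R (4); capacity 15 + 12 + 4 = 31.

31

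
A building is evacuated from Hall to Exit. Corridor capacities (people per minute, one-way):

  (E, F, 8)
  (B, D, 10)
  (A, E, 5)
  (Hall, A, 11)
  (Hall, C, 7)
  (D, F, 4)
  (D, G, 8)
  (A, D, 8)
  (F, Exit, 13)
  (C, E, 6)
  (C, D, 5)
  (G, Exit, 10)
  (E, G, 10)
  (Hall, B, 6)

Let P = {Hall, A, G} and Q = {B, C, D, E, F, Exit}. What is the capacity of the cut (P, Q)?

Edges leaving {Hall, A, G}: Hall→B (6), Hall→C (7), A→D (8), A→E (5), G→Exit (10).
Cut capacity = 6 + 7 + 8 + 5 + 10 = 36.

36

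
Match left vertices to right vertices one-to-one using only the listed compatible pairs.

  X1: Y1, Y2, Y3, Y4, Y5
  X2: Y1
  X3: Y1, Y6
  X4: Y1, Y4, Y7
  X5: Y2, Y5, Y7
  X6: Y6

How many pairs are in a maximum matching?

Unit-capacity flow: source→left, listed edges, right→sink; max matching = max flow.
Augmenting path X1→Y1 (+1); matched 1.
Augmenting path X3→Y6 (+1); matched 2.
Augmenting path X4→Y4 (+1); matched 3.
Augmenting path X5→Y2 (+1); matched 4.
Augmenting path X2→Y1→X1→Y3 (+1); matched 5.
No augmenting path remains; maximum matching = 5.
König certificate: {X1, X4, X5, Y1, Y6} is a vertex cover of size 5 (every listed pair touches it), so no matching can be larger.

5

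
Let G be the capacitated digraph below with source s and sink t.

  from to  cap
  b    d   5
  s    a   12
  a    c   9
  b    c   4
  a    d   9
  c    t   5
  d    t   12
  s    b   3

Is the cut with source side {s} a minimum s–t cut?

Given cut capacity: 12 + 3 = 15.
Augment s→a→c→t: bottleneck 5, flow now 5.
Augment s→a→d→t: bottleneck 7, flow now 12.
Augment s→b→d→t: bottleneck 3, flow now 15.
No augmenting path remains; maximum flow = 15.
Cut capacity 15 equals the max flow, so it is a minimum cut.

Yes — it is a minimum cut (capacity 15).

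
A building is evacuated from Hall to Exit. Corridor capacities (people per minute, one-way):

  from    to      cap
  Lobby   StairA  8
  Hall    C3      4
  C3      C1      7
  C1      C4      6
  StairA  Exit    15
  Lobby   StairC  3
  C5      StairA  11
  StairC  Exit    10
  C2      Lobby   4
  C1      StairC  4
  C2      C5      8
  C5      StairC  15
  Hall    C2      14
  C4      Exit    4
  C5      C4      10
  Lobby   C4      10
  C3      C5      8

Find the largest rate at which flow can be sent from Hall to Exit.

Augment Hall→C3→C5→StairC→Exit: bottleneck 4, flow now 4.
Augment Hall→C2→C5→StairC→Exit: bottleneck 6, flow now 10.
Augment Hall→C2→C5→C4→Exit: bottleneck 2, flow now 12.
Augment Hall→C2→Lobby→C4→Exit: bottleneck 2, flow now 14.
Augment Hall→C2→Lobby→StairA→Exit: bottleneck 2, flow now 16.
No augmenting path remains; maximum flow = 16.
In the residual graph, reachable from Hall: {Hall, C2}.
Min-cut edges: Hall→C3 (4), C2→C5 (8), C2→Lobby (4); capacity 4 + 8 + 4 = 16.
This cut is saturated, so no flow can exceed 16.

16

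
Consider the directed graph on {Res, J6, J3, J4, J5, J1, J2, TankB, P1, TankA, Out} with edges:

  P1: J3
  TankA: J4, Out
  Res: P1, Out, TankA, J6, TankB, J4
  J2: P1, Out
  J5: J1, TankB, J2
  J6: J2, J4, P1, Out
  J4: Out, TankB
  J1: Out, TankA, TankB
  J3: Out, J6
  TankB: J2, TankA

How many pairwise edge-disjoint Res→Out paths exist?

6

Assign every edge capacity 1; by Menger, the answer equals the max flow.
Path Res→Out (+1); total 1.
Path Res→J6→Out (+1); total 2.
Path Res→J4→Out (+1); total 3.
Path Res→TankA→Out (+1); total 4.
Path Res→TankB→J2→Out (+1); total 5.
Path Res→P1→J3→Out (+1); total 6.
No residual Res→Out path; max flow = 6.
Certifying cut of size 6: {Res→J4, Res→J6, Res→Out, Res→P1, Res→TankA, Res→TankB}.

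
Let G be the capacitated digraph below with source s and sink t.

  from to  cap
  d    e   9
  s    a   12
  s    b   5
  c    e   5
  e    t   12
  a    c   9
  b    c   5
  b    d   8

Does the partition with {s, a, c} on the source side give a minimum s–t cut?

Given cut capacity: 5 + 5 = 10.
Augment s→a→c→e→t: bottleneck 5, flow now 5.
Augment s→b→d→e→t: bottleneck 5, flow now 10.
No augmenting path remains; maximum flow = 10.
Cut capacity 10 equals the max flow, so it is a minimum cut.

Yes — it is a minimum cut (capacity 10).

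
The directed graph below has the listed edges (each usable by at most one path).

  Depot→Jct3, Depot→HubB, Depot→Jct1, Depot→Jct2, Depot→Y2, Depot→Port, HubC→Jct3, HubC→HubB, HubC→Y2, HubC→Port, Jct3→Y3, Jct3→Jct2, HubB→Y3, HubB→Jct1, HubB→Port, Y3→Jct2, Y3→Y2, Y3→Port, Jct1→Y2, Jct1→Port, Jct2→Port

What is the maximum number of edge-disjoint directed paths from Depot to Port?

5

Assign every edge capacity 1; by Menger, the answer equals the max flow.
Path Depot→Port (+1); total 1.
Path Depot→HubB→Port (+1); total 2.
Path Depot→Jct1→Port (+1); total 3.
Path Depot→Jct2→Port (+1); total 4.
Path Depot→Jct3→Y3→Port (+1); total 5.
No residual Depot→Port path; max flow = 5.
Certifying cut of size 5: {Depot→HubB, Depot→Jct1, Depot→Jct2, Depot→Jct3, Depot→Port}.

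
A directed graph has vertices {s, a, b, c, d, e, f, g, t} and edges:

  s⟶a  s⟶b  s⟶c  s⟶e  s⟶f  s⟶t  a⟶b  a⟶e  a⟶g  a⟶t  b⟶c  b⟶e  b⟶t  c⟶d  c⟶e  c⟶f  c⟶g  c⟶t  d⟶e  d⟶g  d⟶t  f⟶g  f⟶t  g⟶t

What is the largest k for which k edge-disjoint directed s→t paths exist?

Assign every edge capacity 1; by Menger, the answer equals the max flow.
Path s→t (+1); total 1.
Path s→a→t (+1); total 2.
Path s→b→t (+1); total 3.
Path s→c→t (+1); total 4.
Path s→f→t (+1); total 5.
No residual s→t path; max flow = 5.
Certifying cut of size 5: {s→a, s→b, s→c, s→f, s→t}.

5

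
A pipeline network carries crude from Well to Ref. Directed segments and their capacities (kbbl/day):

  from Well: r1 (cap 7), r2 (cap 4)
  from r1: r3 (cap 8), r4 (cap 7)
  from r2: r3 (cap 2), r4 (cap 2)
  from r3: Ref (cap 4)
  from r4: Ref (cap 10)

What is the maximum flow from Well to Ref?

11

Augment Well→r1→r3→Ref: bottleneck 4, flow now 4.
Augment Well→r1→r4→Ref: bottleneck 3, flow now 7.
Augment Well→r2→r4→Ref: bottleneck 2, flow now 9.
Augment Well→r2→r3→r1→r4→Ref: bottleneck 2, flow now 11. (uses reverse residual edge)
No augmenting path remains; maximum flow = 11.
In the residual graph, reachable from Well: {Well}.
Min-cut edges: Well→r1 (7), Well→r2 (4); capacity 7 + 4 = 11.
This cut is saturated, so no flow can exceed 11.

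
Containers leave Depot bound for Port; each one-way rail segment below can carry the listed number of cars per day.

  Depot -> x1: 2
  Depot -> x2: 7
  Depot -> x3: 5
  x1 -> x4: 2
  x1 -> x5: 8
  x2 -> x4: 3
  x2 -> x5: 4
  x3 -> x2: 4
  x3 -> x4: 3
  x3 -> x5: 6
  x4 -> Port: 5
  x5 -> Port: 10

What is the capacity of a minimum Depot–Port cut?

Augment Depot→x1→x4→Port: bottleneck 2, flow now 2.
Augment Depot→x2→x4→Port: bottleneck 3, flow now 5.
Augment Depot→x2→x5→Port: bottleneck 4, flow now 9.
Augment Depot→x3→x5→Port: bottleneck 5, flow now 14.
No augmenting path remains; maximum flow = 14.
By max-flow min-cut, the minimum cut capacity equals the max flow.
In the residual graph, reachable from Depot: {Depot}.
Min-cut edges: Depot→x1 (2), Depot→x2 (7), Depot→x3 (5); capacity 2 + 7 + 5 = 14.

14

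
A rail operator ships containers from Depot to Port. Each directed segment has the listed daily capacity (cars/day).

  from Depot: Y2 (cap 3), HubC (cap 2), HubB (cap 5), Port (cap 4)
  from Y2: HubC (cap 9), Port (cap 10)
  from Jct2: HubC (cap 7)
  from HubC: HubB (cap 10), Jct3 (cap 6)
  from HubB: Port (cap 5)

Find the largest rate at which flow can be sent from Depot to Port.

Augment Depot→Port: bottleneck 4, flow now 4.
Augment Depot→Y2→Port: bottleneck 3, flow now 7.
Augment Depot→HubB→Port: bottleneck 5, flow now 12.
No augmenting path remains; maximum flow = 12.
In the residual graph, reachable from Depot: {Depot, HubC, HubB, Jct3}.
Min-cut edges: Depot→Y2 (3), Depot→Port (4), HubB→Port (5); capacity 3 + 4 + 5 = 12.
This cut is saturated, so no flow can exceed 12.

12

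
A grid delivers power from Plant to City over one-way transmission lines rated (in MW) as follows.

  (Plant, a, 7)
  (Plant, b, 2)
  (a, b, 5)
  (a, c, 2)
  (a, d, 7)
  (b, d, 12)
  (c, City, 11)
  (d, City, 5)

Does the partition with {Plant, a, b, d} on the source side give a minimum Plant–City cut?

Given cut capacity: 2 + 5 = 7.
Augment Plant→a→c→City: bottleneck 2, flow now 2.
Augment Plant→a→d→City: bottleneck 5, flow now 7.
No augmenting path remains; maximum flow = 7.
Cut capacity 7 equals the max flow, so it is a minimum cut.

Yes — it is a minimum cut (capacity 7).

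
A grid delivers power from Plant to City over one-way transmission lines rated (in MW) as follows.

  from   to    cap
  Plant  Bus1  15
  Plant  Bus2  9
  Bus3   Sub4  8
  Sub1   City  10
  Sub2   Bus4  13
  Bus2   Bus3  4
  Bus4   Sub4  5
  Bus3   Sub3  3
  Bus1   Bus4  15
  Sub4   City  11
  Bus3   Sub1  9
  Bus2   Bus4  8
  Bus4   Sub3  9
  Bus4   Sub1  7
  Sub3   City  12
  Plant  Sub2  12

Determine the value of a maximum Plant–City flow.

25

Augment Plant→Bus2→Bus3→Sub1→City: bottleneck 4, flow now 4.
Augment Plant→Bus2→Bus4→Sub1→City: bottleneck 5, flow now 9.
Augment Plant→Bus1→Bus4→Sub1→City: bottleneck 1, flow now 10.
Augment Plant→Bus1→Bus4→Sub4→City: bottleneck 5, flow now 15.
Augment Plant→Bus1→Bus4→Sub3→City: bottleneck 9, flow now 24.
Augment Plant→Sub2→Bus4→Sub1→Bus3→Sub4→City: bottleneck 1, flow now 25. (uses reverse residual edge)
No augmenting path remains; maximum flow = 25.
In the residual graph, reachable from Plant: {Plant, Bus2, Bus1, Sub2, Bus4}.
Min-cut edges: Bus2→Bus3 (4), Bus4→Sub1 (7), Bus4→Sub4 (5), Bus4→Sub3 (9); capacity 4 + 7 + 5 + 9 = 25.
This cut is saturated, so no flow can exceed 25.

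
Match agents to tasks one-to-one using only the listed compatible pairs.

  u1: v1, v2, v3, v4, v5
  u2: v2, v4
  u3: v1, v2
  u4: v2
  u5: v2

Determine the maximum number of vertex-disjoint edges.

4

Unit-capacity flow: source→left, listed edges, right→sink; max matching = max flow.
Augmenting path u1→v1 (+1); matched 1.
Augmenting path u2→v2 (+1); matched 2.
Augmenting path u3→v1→u1→v3 (+1); matched 3.
Augmenting path u4→v2→u2→v4 (+1); matched 4.
No augmenting path remains; maximum matching = 4.
König certificate: {u1, u2, u3, v2} is a vertex cover of size 4 (every listed pair touches it), so no matching can be larger.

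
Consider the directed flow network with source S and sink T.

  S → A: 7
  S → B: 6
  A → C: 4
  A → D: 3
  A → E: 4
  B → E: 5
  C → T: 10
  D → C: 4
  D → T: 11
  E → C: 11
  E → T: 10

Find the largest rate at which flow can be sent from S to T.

12

Augment S→A→C→T: bottleneck 4, flow now 4.
Augment S→A→D→T: bottleneck 3, flow now 7.
Augment S→B→E→T: bottleneck 5, flow now 12.
No augmenting path remains; maximum flow = 12.
In the residual graph, reachable from S: {S, B}.
Min-cut edges: S→A (7), B→E (5); capacity 7 + 5 = 12.
This cut is saturated, so no flow can exceed 12.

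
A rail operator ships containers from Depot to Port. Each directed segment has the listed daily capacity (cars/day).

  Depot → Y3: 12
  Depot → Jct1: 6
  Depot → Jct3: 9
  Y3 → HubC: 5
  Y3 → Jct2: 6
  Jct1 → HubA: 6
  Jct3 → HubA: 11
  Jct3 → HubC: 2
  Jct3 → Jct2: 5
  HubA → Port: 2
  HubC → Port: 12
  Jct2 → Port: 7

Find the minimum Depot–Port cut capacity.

16

Augment Depot→Y3→HubC→Port: bottleneck 5, flow now 5.
Augment Depot→Y3→Jct2→Port: bottleneck 6, flow now 11.
Augment Depot→Jct1→HubA→Port: bottleneck 2, flow now 13.
Augment Depot→Jct3→HubC→Port: bottleneck 2, flow now 15.
Augment Depot→Jct3→Jct2→Port: bottleneck 1, flow now 16.
No augmenting path remains; maximum flow = 16.
By max-flow min-cut, the minimum cut capacity equals the max flow.
In the residual graph, reachable from Depot: {Depot, Y3, Jct1, Jct3, HubA, Jct2}.
Min-cut edges: Y3→HubC (5), Jct3→HubC (2), HubA→Port (2), Jct2→Port (7); capacity 5 + 2 + 2 + 7 = 16.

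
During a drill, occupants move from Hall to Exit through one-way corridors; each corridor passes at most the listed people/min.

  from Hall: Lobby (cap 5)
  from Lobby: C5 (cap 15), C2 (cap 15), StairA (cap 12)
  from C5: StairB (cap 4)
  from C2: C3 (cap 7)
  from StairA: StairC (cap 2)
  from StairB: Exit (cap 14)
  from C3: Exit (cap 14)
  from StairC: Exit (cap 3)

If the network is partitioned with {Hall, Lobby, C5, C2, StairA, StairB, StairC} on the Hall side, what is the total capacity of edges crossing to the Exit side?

Edges leaving {Hall, Lobby, C5, C2, StairA, StairB, StairC}: C2→C3 (7), StairB→Exit (14), StairC→Exit (3).
Cut capacity = 7 + 14 + 3 = 24.

24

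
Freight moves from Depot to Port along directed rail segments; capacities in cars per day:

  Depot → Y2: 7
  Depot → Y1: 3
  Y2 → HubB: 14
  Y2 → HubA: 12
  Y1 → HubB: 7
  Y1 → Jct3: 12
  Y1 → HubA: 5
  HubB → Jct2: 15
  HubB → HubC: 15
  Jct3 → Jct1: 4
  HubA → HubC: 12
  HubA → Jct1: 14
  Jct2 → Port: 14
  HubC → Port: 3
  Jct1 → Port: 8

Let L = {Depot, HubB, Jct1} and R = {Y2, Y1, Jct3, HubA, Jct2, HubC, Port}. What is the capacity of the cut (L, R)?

48

Edges leaving {Depot, HubB, Jct1}: Depot→Y2 (7), Depot→Y1 (3), HubB→Jct2 (15), HubB→HubC (15), Jct1→Port (8).
Cut capacity = 7 + 3 + 15 + 15 + 8 = 48.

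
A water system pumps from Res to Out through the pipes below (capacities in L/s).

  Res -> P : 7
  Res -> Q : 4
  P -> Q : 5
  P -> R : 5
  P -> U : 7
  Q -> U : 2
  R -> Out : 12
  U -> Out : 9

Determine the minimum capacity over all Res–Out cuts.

9

Augment Res→P→R→Out: bottleneck 5, flow now 5.
Augment Res→P→U→Out: bottleneck 2, flow now 7.
Augment Res→Q→U→Out: bottleneck 2, flow now 9.
No augmenting path remains; maximum flow = 9.
By max-flow min-cut, the minimum cut capacity equals the max flow.
In the residual graph, reachable from Res: {Res, Q}.
Min-cut edges: Res→P (7), Q→U (2); capacity 7 + 2 = 9.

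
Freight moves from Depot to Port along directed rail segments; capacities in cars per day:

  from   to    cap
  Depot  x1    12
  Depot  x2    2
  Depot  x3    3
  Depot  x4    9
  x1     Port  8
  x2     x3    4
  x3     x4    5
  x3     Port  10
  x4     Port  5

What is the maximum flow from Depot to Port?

Augment Depot→x1→Port: bottleneck 8, flow now 8.
Augment Depot→x3→Port: bottleneck 3, flow now 11.
Augment Depot→x4→Port: bottleneck 5, flow now 16.
Augment Depot→x2→x3→Port: bottleneck 2, flow now 18.
No augmenting path remains; maximum flow = 18.
In the residual graph, reachable from Depot: {Depot, x1, x4}.
Min-cut edges: Depot→x2 (2), Depot→x3 (3), x1→Port (8), x4→Port (5); capacity 2 + 3 + 8 + 5 = 18.
This cut is saturated, so no flow can exceed 18.

18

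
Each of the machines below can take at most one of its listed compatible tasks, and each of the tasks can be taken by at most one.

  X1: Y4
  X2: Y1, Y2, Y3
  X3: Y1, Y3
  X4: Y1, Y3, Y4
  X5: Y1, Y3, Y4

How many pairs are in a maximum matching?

Unit-capacity flow: source→left, listed edges, right→sink; max matching = max flow.
Augmenting path X1→Y4 (+1); matched 1.
Augmenting path X2→Y1 (+1); matched 2.
Augmenting path X3→Y3 (+1); matched 3.
Augmenting path X4→Y1→X2→Y2 (+1); matched 4.
No augmenting path remains; maximum matching = 4.
König certificate: {X2, Y1, Y3, Y4} is a vertex cover of size 4 (every listed pair touches it), so no matching can be larger.

4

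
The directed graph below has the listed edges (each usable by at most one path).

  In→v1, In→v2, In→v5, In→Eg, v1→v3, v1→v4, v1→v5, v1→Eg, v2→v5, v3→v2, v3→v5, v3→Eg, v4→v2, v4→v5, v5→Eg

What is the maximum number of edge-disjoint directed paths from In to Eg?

3

Assign every edge capacity 1; by Menger, the answer equals the max flow.
Path In→Eg (+1); total 1.
Path In→v1→Eg (+1); total 2.
Path In→v5→Eg (+1); total 3.
No residual In→Eg path; max flow = 3.
Certifying cut of size 3: {In→Eg, In→v1, v5→Eg}.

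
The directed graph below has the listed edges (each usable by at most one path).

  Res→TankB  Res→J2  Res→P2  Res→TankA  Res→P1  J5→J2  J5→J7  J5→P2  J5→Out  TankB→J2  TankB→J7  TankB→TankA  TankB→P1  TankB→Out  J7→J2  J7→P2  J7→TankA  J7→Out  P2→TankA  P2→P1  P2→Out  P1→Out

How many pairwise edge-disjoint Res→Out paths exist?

3

Assign every edge capacity 1; by Menger, the answer equals the max flow.
Path Res→TankB→Out (+1); total 1.
Path Res→P2→Out (+1); total 2.
Path Res→P1→Out (+1); total 3.
No residual Res→Out path; max flow = 3.
Certifying cut of size 3: {Res→P1, Res→P2, Res→TankB}.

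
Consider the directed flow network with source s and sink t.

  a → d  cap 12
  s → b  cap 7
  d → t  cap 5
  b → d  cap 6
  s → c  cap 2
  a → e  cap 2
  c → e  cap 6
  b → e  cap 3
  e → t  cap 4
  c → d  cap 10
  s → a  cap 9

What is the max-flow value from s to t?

Augment s→a→d→t: bottleneck 5, flow now 5.
Augment s→a→e→t: bottleneck 2, flow now 7.
Augment s→b→e→t: bottleneck 2, flow now 9.
No augmenting path remains; maximum flow = 9.
In the residual graph, reachable from s: {s, a, b, c, d, e}.
Min-cut edges: d→t (5), e→t (4); capacity 5 + 4 = 9.
This cut is saturated, so no flow can exceed 9.

9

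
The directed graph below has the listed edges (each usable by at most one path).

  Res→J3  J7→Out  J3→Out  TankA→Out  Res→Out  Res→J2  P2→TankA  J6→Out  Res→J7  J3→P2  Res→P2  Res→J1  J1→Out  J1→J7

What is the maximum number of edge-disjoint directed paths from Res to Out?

Assign every edge capacity 1; by Menger, the answer equals the max flow.
Path Res→Out (+1); total 1.
Path Res→J1→Out (+1); total 2.
Path Res→J3→Out (+1); total 3.
Path Res→J7→Out (+1); total 4.
Path Res→P2→TankA→Out (+1); total 5.
No residual Res→Out path; max flow = 5.
Certifying cut of size 5: {Res→J1, Res→J3, Res→J7, Res→Out, Res→P2}.

5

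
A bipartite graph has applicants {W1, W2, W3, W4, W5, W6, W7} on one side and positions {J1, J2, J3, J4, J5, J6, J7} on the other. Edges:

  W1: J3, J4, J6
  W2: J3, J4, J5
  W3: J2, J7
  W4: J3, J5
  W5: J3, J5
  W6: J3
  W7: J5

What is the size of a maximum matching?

Unit-capacity flow: source→left, listed edges, right→sink; max matching = max flow.
Augmenting path W1→J3 (+1); matched 1.
Augmenting path W2→J4 (+1); matched 2.
Augmenting path W3→J2 (+1); matched 3.
Augmenting path W4→J5 (+1); matched 4.
Augmenting path W5→J3→W1→J6 (+1); matched 5.
No augmenting path remains; maximum matching = 5.
König certificate: {W1, W2, W3, J3, J5} is a vertex cover of size 5 (every listed pair touches it), so no matching can be larger.

5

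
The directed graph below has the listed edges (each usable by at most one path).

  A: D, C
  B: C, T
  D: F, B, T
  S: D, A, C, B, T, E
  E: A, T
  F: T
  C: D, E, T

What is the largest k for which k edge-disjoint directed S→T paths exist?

6

Assign every edge capacity 1; by Menger, the answer equals the max flow.
Path S→T (+1); total 1.
Path S→B→T (+1); total 2.
Path S→C→T (+1); total 3.
Path S→D→T (+1); total 4.
Path S→E→T (+1); total 5.
Path S→A→D→F→T (+1); total 6.
No residual S→T path; max flow = 6.
Certifying cut of size 6: {S→A, S→B, S→C, S→D, S→E, S→T}.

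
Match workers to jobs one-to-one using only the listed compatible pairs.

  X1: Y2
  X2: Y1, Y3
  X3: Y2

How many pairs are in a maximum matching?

Unit-capacity flow: source→left, listed edges, right→sink; max matching = max flow.
Augmenting path X1→Y2 (+1); matched 1.
Augmenting path X2→Y1 (+1); matched 2.
No augmenting path remains; maximum matching = 2.
König certificate: {X2, Y2} is a vertex cover of size 2 (every listed pair touches it), so no matching can be larger.

2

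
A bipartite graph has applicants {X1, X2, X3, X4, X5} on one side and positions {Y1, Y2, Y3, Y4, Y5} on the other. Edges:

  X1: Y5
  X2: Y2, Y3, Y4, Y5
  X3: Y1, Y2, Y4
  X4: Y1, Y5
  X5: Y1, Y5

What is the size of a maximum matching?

4

Unit-capacity flow: source→left, listed edges, right→sink; max matching = max flow.
Augmenting path X1→Y5 (+1); matched 1.
Augmenting path X2→Y2 (+1); matched 2.
Augmenting path X3→Y1 (+1); matched 3.
Augmenting path X4→Y1→X3→Y4 (+1); matched 4.
No augmenting path remains; maximum matching = 4.
König certificate: {X2, X3, Y1, Y5} is a vertex cover of size 4 (every listed pair touches it), so no matching can be larger.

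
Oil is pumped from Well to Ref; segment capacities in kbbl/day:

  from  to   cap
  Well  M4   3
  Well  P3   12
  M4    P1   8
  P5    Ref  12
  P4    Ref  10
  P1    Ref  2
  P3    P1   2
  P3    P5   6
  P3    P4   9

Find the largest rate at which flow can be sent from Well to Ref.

14

Augment Well→M4→P1→Ref: bottleneck 2, flow now 2.
Augment Well→P3→P4→Ref: bottleneck 9, flow now 11.
Augment Well→P3→P5→Ref: bottleneck 3, flow now 14.
No augmenting path remains; maximum flow = 14.
In the residual graph, reachable from Well: {Well, M4, P1}.
Min-cut edges: Well→P3 (12), P1→Ref (2); capacity 12 + 2 = 14.
This cut is saturated, so no flow can exceed 14.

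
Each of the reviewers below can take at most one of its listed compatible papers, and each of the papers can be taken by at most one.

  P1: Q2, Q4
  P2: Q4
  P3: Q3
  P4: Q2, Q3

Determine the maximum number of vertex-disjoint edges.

Unit-capacity flow: source→left, listed edges, right→sink; max matching = max flow.
Augmenting path P1→Q2 (+1); matched 1.
Augmenting path P2→Q4 (+1); matched 2.
Augmenting path P3→Q3 (+1); matched 3.
No augmenting path remains; maximum matching = 3.
König certificate: {Q2, Q3, Q4} is a vertex cover of size 3 (every listed pair touches it), so no matching can be larger.

3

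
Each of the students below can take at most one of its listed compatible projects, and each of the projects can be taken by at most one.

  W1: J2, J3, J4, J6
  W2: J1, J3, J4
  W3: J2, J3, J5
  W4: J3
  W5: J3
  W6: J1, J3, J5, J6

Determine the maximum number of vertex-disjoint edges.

5

Unit-capacity flow: source→left, listed edges, right→sink; max matching = max flow.
Augmenting path W1→J2 (+1); matched 1.
Augmenting path W2→J1 (+1); matched 2.
Augmenting path W3→J3 (+1); matched 3.
Augmenting path W6→J5 (+1); matched 4.
Augmenting path W4→J3→W3→J2→W1→J4 (+1); matched 5.
No augmenting path remains; maximum matching = 5.
König certificate: {W1, W2, W3, W6, J3} is a vertex cover of size 5 (every listed pair touches it), so no matching can be larger.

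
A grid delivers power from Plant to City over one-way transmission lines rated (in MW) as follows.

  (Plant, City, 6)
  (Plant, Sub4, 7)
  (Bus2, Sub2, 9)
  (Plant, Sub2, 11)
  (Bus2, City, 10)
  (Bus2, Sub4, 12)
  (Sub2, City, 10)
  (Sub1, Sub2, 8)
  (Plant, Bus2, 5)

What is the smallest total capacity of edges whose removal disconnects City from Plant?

Augment Plant→City: bottleneck 6, flow now 6.
Augment Plant→Bus2→City: bottleneck 5, flow now 11.
Augment Plant→Sub2→City: bottleneck 10, flow now 21.
No augmenting path remains; maximum flow = 21.
By max-flow min-cut, the minimum cut capacity equals the max flow.
In the residual graph, reachable from Plant: {Plant, Sub2, Sub4}.
Min-cut edges: Plant→Bus2 (5), Plant→City (6), Sub2→City (10); capacity 5 + 6 + 10 = 21.

21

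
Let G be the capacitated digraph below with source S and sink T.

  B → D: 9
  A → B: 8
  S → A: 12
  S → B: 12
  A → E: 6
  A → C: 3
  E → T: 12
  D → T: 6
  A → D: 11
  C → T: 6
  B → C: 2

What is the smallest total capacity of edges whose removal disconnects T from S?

Augment S→A→C→T: bottleneck 3, flow now 3.
Augment S→A→D→T: bottleneck 6, flow now 9.
Augment S→A→E→T: bottleneck 3, flow now 12.
Augment S→B→C→T: bottleneck 2, flow now 14.
Augment S→B→D→A→E→T: bottleneck 3, flow now 17. (uses reverse residual edge)
No augmenting path remains; maximum flow = 17.
By max-flow min-cut, the minimum cut capacity equals the max flow.
In the residual graph, reachable from S: {S, A, B, D}.
Min-cut edges: A→C (3), A→E (6), B→C (2), D→T (6); capacity 3 + 6 + 2 + 6 = 17.

17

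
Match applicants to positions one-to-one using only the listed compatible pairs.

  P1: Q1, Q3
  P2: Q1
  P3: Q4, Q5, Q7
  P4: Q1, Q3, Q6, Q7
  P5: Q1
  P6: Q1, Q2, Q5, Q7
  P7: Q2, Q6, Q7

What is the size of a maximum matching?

Unit-capacity flow: source→left, listed edges, right→sink; max matching = max flow.
Augmenting path P1→Q1 (+1); matched 1.
Augmenting path P3→Q4 (+1); matched 2.
Augmenting path P4→Q3 (+1); matched 3.
Augmenting path P6→Q2 (+1); matched 4.
Augmenting path P7→Q6 (+1); matched 5.
Augmenting path P2→Q1→P1→Q3→P4→Q7 (+1); matched 6.
No augmenting path remains; maximum matching = 6.
König certificate: {P1, P3, P4, P6, P7, Q1} is a vertex cover of size 6 (every listed pair touches it), so no matching can be larger.

6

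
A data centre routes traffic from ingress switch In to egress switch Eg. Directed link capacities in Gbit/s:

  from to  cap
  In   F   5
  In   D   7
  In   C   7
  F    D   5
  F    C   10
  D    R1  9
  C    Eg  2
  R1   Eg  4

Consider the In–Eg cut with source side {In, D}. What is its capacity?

21

Edges leaving {In, D}: In→F (5), In→C (7), D→R1 (9).
Cut capacity = 5 + 7 + 9 = 21.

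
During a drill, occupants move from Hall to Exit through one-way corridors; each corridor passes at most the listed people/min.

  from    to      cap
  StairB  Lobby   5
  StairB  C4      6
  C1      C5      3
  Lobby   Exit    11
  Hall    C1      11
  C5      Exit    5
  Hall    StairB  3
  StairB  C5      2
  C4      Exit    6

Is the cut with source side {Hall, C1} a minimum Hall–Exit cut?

Given cut capacity: 3 + 3 = 6.
Augment Hall→StairB→Lobby→Exit: bottleneck 3, flow now 3.
Augment Hall→C1→C5→Exit: bottleneck 3, flow now 6.
No augmenting path remains; maximum flow = 6.
Cut capacity 6 equals the max flow, so it is a minimum cut.

Yes — it is a minimum cut (capacity 6).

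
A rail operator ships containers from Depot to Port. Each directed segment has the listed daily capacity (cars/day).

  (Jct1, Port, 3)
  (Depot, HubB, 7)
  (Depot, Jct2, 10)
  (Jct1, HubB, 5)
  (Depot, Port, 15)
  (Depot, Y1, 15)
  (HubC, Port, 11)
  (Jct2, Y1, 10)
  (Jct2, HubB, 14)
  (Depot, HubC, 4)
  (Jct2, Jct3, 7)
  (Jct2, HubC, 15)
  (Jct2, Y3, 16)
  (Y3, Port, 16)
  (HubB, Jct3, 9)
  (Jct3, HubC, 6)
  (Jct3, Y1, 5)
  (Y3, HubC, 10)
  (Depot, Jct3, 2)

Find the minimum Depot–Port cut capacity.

Augment Depot→Port: bottleneck 15, flow now 15.
Augment Depot→HubC→Port: bottleneck 4, flow now 19.
Augment Depot→Jct2→Y3→Port: bottleneck 10, flow now 29.
Augment Depot→Jct3→HubC→Port: bottleneck 2, flow now 31.
Augment Depot→HubB→Jct3→HubC→Port: bottleneck 4, flow now 35.
No augmenting path remains; maximum flow = 35.
By max-flow min-cut, the minimum cut capacity equals the max flow.
In the residual graph, reachable from Depot: {Depot, HubB, Jct3, Y1}.
Min-cut edges: Depot→Jct2 (10), Depot→HubC (4), Depot→Port (15), Jct3→HubC (6); capacity 10 + 4 + 15 + 6 = 35.

35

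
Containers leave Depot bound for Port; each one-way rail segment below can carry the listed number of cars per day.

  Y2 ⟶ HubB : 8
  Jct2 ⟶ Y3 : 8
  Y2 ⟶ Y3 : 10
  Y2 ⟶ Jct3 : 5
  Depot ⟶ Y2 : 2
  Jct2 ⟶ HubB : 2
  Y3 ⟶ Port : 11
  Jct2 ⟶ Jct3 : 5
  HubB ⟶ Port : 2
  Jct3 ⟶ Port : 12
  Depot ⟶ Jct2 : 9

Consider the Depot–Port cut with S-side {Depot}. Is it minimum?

Given cut capacity: 2 + 9 = 11.
Augment Depot→Y2→HubB→Port: bottleneck 2, flow now 2.
Augment Depot→Jct2→Y3→Port: bottleneck 8, flow now 10.
Augment Depot→Jct2→Jct3→Port: bottleneck 1, flow now 11.
No augmenting path remains; maximum flow = 11.
Cut capacity 11 equals the max flow, so it is a minimum cut.

Yes — it is a minimum cut (capacity 11).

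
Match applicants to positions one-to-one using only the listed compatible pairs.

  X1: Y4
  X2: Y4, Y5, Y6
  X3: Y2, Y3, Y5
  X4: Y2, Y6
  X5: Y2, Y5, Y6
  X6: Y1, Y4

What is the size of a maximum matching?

6

Unit-capacity flow: source→left, listed edges, right→sink; max matching = max flow.
Augmenting path X1→Y4 (+1); matched 1.
Augmenting path X2→Y5 (+1); matched 2.
Augmenting path X3→Y2 (+1); matched 3.
Augmenting path X4→Y6 (+1); matched 4.
Augmenting path X6→Y1 (+1); matched 5.
Augmenting path X5→Y2→X3→Y3 (+1); matched 6.
No augmenting path remains; maximum matching = 6.
König certificate: {X1, X2, X3, X4, X5, X6} is a vertex cover of size 6 (every listed pair touches it), so no matching can be larger.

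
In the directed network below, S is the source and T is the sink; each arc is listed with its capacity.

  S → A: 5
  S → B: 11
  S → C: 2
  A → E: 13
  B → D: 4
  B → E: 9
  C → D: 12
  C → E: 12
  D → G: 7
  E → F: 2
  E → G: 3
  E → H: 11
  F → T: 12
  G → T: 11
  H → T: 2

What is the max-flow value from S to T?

13

Augment S→A→E→F→T: bottleneck 2, flow now 2.
Augment S→A→E→G→T: bottleneck 3, flow now 5.
Augment S→B→D→G→T: bottleneck 4, flow now 9.
Augment S→B→E→H→T: bottleneck 2, flow now 11.
Augment S→C→D→G→T: bottleneck 2, flow now 13.
No augmenting path remains; maximum flow = 13.
In the residual graph, reachable from S: {S, A, B, E, H}.
Min-cut edges: S→C (2), B→D (4), E→F (2), E→G (3), H→T (2); capacity 2 + 4 + 2 + 3 + 2 = 13.
This cut is saturated, so no flow can exceed 13.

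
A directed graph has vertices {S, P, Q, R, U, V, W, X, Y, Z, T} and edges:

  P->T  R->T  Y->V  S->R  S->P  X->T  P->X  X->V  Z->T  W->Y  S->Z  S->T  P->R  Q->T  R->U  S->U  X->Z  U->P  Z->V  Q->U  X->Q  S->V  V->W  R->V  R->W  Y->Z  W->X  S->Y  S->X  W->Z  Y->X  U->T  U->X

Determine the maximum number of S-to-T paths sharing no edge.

Assign every edge capacity 1; by Menger, the answer equals the max flow.
Path S→T (+1); total 1.
Path S→P→T (+1); total 2.
Path S→R→T (+1); total 3.
Path S→U→T (+1); total 4.
Path S→X→T (+1); total 5.
Path S→Z→T (+1); total 6.
Path S→Y→X→Q→T (+1); total 7.
No residual S→T path; max flow = 7.
Certifying cut of size 7: {S→P, S→R, S→T, S→U, X→Q, X→T, Z→T}.

7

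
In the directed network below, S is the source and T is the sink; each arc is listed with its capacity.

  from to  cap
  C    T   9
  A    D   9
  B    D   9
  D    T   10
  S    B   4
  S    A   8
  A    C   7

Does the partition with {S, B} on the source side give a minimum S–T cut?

No — its capacity is 17, but the minimum cut has capacity 12.

Given cut capacity: 8 + 9 = 17.
Augment S→A→C→T: bottleneck 7, flow now 7.
Augment S→A→D→T: bottleneck 1, flow now 8.
Augment S→B→D→T: bottleneck 4, flow now 12.
No augmenting path remains; maximum flow = 12.
In the residual graph, reachable from S: {S}.
Min-cut edges: S→A (8), S→B (4); capacity 8 + 4 = 12.
Cut capacity 17 exceeds the max flow 12, so it is not minimum.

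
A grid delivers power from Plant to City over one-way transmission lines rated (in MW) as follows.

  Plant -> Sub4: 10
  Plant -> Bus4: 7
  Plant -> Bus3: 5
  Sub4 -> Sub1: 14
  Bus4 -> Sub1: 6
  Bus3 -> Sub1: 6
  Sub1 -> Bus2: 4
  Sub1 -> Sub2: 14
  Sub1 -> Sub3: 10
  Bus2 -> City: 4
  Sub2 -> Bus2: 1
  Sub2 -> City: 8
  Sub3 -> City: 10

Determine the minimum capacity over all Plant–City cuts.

Augment Plant→Sub4→Sub1→Bus2→City: bottleneck 4, flow now 4.
Augment Plant→Sub4→Sub1→Sub2→City: bottleneck 6, flow now 10.
Augment Plant→Bus4→Sub1→Sub2→City: bottleneck 2, flow now 12.
Augment Plant→Bus4→Sub1→Sub3→City: bottleneck 4, flow now 16.
Augment Plant→Bus3→Sub1→Sub3→City: bottleneck 5, flow now 21.
No augmenting path remains; maximum flow = 21.
By max-flow min-cut, the minimum cut capacity equals the max flow.
In the residual graph, reachable from Plant: {Plant, Bus4}.
Min-cut edges: Plant→Sub4 (10), Plant→Bus3 (5), Bus4→Sub1 (6); capacity 10 + 5 + 6 = 21.

21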